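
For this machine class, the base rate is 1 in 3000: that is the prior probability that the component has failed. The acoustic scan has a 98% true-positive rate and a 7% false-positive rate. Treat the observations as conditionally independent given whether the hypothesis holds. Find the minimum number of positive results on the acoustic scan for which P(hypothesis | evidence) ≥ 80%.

4

Prior odds = (1/3000)/(2999/3000) = 1/2999.
Likelihood ratio of a positive result = 0.98/0.07 = 14.
Target odds: 0.8 ÷ 0.2 = 4.
Need (1/2999) × 14ⁿ ≥ 4, i.e. 14ⁿ ≥ 11996.
14³ = 2744 falls short of 11996 but 14⁴ = 38416 reaches it, so n = 4.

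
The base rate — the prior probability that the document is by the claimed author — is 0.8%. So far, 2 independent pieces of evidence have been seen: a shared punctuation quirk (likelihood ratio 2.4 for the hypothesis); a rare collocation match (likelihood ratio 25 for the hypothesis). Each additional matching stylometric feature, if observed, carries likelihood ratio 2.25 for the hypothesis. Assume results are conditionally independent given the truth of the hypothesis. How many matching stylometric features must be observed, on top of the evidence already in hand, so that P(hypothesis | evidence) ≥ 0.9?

Prior odds = 0.008/0.992 = 1/124.
Combined Bayes factor of the evidence already in hand = 2.4 × 25 = 60.
Odds after that evidence = (1/124) × 60 = 15/31.
Target odds = 0.9/0.1 = 9.
Need 2.25ⁿ ≥ 9 ÷ (15/31) = 18.6.
2.25³ = 11.390625 falls short of 18.6 but 2.25⁴ = 25.62890625 reaches it, so n = 4.

4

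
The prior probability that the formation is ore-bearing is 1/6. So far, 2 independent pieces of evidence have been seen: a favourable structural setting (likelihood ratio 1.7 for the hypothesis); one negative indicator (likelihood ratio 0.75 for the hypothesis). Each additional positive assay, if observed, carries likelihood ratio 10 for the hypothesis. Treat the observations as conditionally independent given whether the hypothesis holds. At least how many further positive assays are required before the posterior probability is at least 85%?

2

Prior odds = (1/6)/(5/6) = 0.2.
Combined Bayes factor of the evidence already in hand = 1.7 × 0.75 = 1.275.
Odds after that evidence = 0.2 × 1.275 = 0.255.
Target odds = 0.85/0.15 = 17/3.
Need 10ⁿ ≥ 17/3 ÷ 0.255 = 200/9.
10¹ = 10 falls short of 200/9 but 10² = 100 reaches it, so n = 2.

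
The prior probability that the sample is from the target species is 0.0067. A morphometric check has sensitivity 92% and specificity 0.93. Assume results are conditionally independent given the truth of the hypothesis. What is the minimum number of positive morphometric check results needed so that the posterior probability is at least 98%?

Prior odds: 0.0067 ÷ 0.9933 = 67/9933.
False-positive rate = 1 − 0.93 = 0.07; likelihood ratio of a positive = 0.92/0.07 = 92/7.
Target posterior odds = 0.98/0.02 = 49.
Require (92/7)ⁿ ≥ 49 ÷ (67/9933) = 486717/67.
(92/7)³ = 778688/343 falls short of 486717/67 but (92/7)⁴ = 71639296/2401 reaches it, so n = 4.

4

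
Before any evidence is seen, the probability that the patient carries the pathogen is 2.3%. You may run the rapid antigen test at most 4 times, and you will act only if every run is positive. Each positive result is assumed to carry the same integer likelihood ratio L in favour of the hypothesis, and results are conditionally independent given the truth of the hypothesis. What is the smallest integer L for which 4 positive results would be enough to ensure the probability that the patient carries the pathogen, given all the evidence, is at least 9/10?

5

Prior odds = 0.023/0.977 = 23/977.
Target odds = 0.9/0.1 = 9.
Need L⁴ ≥ 9 ÷ (23/977) = 8793/23.
4⁴ = 256 < 8793/23 ≤ 625 = 5⁴, so L = 5.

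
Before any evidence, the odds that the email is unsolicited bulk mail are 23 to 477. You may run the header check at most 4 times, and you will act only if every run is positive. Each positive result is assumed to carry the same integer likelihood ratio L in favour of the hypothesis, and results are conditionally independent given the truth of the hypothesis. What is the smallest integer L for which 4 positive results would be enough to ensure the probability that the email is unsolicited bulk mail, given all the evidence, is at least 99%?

Prior odds = 23/477.
Target odds = 0.99/0.01 = 99.
Need L⁴ ≥ 99 ÷ (23/477) = 47223/23.
6⁴ = 1296 < 47223/23 ≤ 2401 = 7⁴, so L = 7.

7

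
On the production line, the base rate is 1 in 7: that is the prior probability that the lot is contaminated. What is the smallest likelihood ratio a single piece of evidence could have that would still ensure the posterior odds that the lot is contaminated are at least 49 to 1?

Prior odds = (1/7)/(6/7) = 1/6.
Target odds = 49.
Required Bayes factor = 49 ÷ (1/6) = 294.

294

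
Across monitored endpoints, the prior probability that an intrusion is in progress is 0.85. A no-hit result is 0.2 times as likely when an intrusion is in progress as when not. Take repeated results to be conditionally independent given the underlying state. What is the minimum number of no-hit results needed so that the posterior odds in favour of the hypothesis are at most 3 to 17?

Prior odds = 0.85/0.15 = 17/3.
Likelihood ratio per no-hit result = 0.2.
Target odds = 3/17.
Need (17/3) × 0.2ⁿ ≤ 3/17, i.e. 0.2ⁿ ≤ 9/289.
0.2² = 0.04 is still above 9/289 but 0.2³ = 0.008 is at or below it, so n = 3.

3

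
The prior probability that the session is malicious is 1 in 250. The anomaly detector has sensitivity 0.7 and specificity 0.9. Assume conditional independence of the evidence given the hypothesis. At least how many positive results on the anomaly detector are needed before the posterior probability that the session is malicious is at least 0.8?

Prior odds = 0.004/0.996 = 1/249.
False-positive rate = 1 − 0.9 = 0.1; likelihood ratio of a positive = 0.7/0.1 = 7.
Target posterior odds = 0.8/0.2 = 4.
Need (1/249) × 7ⁿ ≥ 4, i.e. 7ⁿ ≥ 996.
7³ = 343 falls short of 996 but 7⁴ = 2401 reaches it, so n = 4.

4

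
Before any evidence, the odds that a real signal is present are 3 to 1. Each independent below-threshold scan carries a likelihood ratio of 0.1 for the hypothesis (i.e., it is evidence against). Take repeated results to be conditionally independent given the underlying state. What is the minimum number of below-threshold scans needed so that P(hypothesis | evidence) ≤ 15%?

Prior odds = 3.
Likelihood ratio per below-threshold scan = 0.1.
Target odds: 0.15 ÷ 0.85 = 3/17.
Require 0.1ⁿ ≤ 3/17 ÷ 3 = 1/17.
0.1¹ = 0.1 is still above 1/17 but 0.1² = 0.01 is at or below it, so n = 2.

2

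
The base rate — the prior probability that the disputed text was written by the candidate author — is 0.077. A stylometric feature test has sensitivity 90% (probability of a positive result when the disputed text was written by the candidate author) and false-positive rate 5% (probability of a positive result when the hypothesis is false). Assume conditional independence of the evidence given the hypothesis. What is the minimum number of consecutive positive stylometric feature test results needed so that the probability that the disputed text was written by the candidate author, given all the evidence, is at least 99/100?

3

Prior odds = 0.077/0.923 = 77/923.
Likelihood ratio of a positive result = 0.9/0.05 = 18.
Target odds: 0.99 ÷ 0.01 = 99.
Need (77/923) × 18ⁿ ≥ 99, i.e. 18ⁿ ≥ 8307/7.
18² = 324 falls short of 8307/7 but 18³ = 5832 reaches it, so n = 3.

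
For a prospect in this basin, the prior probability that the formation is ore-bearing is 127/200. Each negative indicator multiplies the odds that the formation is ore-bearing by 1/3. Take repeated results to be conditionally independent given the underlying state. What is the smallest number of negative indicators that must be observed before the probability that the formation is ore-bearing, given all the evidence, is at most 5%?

Prior odds: 0.635 ÷ 0.365 = 127/73.
Likelihood ratio per negative indicator = 1/3.
Target posterior odds = 0.05/0.95 = 1/19.
Require (1/3)ⁿ ≤ 1/19 ÷ (127/73) = 73/2413.
(1/3)³ = 1/27 is still above 73/2413 but (1/3)⁴ = 1/81 is at or below it, so n = 4.

4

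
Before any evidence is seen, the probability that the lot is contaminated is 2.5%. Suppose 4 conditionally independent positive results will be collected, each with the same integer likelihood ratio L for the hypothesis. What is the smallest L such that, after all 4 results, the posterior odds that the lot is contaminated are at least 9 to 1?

Prior odds = 0.025/0.975 = 1/39.
Target odds = 9.
Need L⁴ ≥ 9 ÷ (1/39) = 351.
4⁴ = 256 < 351 ≤ 625 = 5⁴, so L = 5.

5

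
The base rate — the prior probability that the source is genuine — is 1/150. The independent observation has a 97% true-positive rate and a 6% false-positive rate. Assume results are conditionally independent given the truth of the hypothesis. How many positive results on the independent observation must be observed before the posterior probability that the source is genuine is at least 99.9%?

5

Prior odds: (1/150) ÷ (149/150) = 1/149.
Likelihood ratio of a positive result = 0.97/0.06 = 97/6.
Target odds: 0.999 ÷ 0.001 = 999.
Require (97/6)ⁿ ≥ 999 ÷ (1/149) = 148851.
(97/6)⁴ = 88529281/1296 falls short of 148851 but (97/6)⁵ ≈1.10434e+06 reaches it, so n = 5.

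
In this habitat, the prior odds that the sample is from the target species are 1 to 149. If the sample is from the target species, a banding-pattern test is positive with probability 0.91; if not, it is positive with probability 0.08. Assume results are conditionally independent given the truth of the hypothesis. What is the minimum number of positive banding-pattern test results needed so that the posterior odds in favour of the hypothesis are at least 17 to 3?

3

Prior odds = 1/149.
Likelihood ratio of a positive = 0.91/0.08 = 11.375.
Target odds = 17/3.
Need (1/149) × 11.375ⁿ ≥ 17/3, i.e. 11.375ⁿ ≥ 2533/3.
11.375² = 129.390625 falls short of 2533/3 but 11.375³ = 753571/512 reaches it, so n = 3.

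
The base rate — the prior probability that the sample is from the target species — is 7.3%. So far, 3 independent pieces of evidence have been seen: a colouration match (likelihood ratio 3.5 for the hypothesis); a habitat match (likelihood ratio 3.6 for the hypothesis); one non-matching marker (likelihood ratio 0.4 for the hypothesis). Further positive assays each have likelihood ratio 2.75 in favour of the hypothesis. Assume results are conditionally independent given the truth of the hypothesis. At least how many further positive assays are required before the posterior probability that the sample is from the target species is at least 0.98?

5

Prior odds = 0.073/0.927 = 73/927.
Combined Bayes factor of the evidence already in hand = 3.5 × 3.6 × 0.4 = 5.04.
Odds after that evidence = (73/927) × 5.04 = 1022/2575.
Target odds = 0.98/0.02 = 49.
Need 2.75ⁿ ≥ 49 ÷ (1022/2575) = 18025/146.
2.75⁴ = 57.19140625 falls short of 18025/146 but 2.75⁵ = 161051/1024 reaches it, so n = 5.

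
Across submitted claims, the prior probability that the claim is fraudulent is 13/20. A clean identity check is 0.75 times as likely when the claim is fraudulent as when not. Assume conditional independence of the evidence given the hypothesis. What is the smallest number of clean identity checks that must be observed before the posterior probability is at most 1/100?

Prior odds: 0.65 ÷ 0.35 = 13/7.
Likelihood ratio per clean identity check = 0.75.
Target odds: 0.01 ÷ 0.99 = 1/99.
Require 0.75ⁿ ≤ 1/99 ÷ (13/7) = 7/1287.
0.75¹⁸ ≈0.00563771 is still above 7/1287 but 0.75¹⁹ ≈0.00422828 is at or below it, so n = 19.

19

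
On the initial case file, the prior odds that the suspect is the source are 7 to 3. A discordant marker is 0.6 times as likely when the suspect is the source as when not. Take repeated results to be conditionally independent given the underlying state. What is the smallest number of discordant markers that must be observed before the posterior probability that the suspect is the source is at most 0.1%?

Prior odds = 7/3.
Likelihood ratio per discordant marker = 0.6.
Target posterior odds = 0.001/0.999 = 1/999.
Need (7/3) × 0.6ⁿ ≤ 1/999, i.e. 0.6ⁿ ≤ 1/2331.
0.6¹⁵ ≈0.000470185 is still above 1/2331 but 0.6¹⁶ ≈0.000282111 is at or below it, so n = 16.

16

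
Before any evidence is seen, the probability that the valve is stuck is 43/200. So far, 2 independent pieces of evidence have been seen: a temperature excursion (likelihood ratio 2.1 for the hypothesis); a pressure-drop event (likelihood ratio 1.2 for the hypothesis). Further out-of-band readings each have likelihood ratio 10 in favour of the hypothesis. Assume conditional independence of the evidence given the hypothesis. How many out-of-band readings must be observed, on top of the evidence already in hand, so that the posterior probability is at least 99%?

3

Prior odds = 0.215/0.785 = 43/157.
Combined Bayes factor of the evidence already in hand = 2.1 × 1.2 = 2.52.
Odds after that evidence = (43/157) × 2.52 = 2709/3925.
Target odds = 0.99/0.01 = 99.
Need 10ⁿ ≥ 99 ÷ (2709/3925) = 43175/301.
10² = 100 falls short of 43175/301 but 10³ = 1000 reaches it, so n = 3.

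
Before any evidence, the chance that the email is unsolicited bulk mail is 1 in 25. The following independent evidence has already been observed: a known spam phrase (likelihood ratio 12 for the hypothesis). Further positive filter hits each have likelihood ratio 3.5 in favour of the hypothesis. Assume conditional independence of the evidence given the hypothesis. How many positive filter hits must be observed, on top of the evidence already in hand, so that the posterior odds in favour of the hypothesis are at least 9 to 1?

Prior odds = 0.04/0.96 = 1/24.
Bayes factor of the evidence already in hand = 12.
Odds after that evidence = (1/24) × 12 = 0.5.
Target odds = 9.
Need 3.5ⁿ ≥ 9 ÷ 0.5 = 18.
3.5² = 12.25 falls short of 18 but 3.5³ = 42.875 reaches it, so n = 3.

3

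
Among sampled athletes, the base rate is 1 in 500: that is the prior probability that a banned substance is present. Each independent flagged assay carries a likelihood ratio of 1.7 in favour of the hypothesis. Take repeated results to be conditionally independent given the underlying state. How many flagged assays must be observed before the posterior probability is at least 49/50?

20

Prior odds: 0.002 ÷ 0.998 = 1/499.
Likelihood ratio per flagged assay = 1.7.
Target odds: 0.98 ÷ 0.02 = 49.
Require 1.7ⁿ ≥ 49 ÷ (1/499) = 24451.
1.7¹⁹ ≈23907.2 falls short of 24451 but 1.7²⁰ ≈40642.3 reaches it, so n = 20.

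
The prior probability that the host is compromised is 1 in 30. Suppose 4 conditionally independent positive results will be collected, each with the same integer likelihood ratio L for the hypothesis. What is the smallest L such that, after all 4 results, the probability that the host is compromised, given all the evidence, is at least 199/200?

Prior odds = (1/30)/(29/30) = 1/29.
Target odds = 0.995/0.005 = 199.
Need L⁴ ≥ 199 ÷ (1/29) = 5771.
8⁴ = 4096 < 5771 ≤ 6561 = 9⁴, so L = 9.

9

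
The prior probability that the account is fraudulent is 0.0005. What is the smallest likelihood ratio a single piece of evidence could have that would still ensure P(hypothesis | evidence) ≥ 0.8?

Prior odds = 0.0005/0.9995 = 1/1999.
Target odds = 0.8/0.2 = 4.
Required Bayes factor = 4 ÷ (1/1999) = 7996.

7996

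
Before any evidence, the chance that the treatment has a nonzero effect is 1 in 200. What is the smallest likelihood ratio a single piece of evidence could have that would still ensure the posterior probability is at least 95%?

Prior odds = 0.005/0.995 = 1/199.
Target odds = 0.95/0.05 = 19.
Required Bayes factor = 19 ÷ (1/199) = 3781.

3781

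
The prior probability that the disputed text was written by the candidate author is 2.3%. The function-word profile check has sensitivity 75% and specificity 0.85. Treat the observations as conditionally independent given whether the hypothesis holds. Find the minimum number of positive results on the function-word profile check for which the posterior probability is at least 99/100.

6

Prior odds: 0.023 ÷ 0.977 = 23/977.
False-positive rate = 1 − 0.85 = 0.15; likelihood ratio of a positive = 0.75/0.15 = 5.
Target odds: 0.99 ÷ 0.01 = 99.
Need (23/977) × 5ⁿ ≥ 99, i.e. 5ⁿ ≥ 96723/23.
5⁵ = 3125 falls short of 96723/23 but 5⁶ = 15625 reaches it, so n = 6.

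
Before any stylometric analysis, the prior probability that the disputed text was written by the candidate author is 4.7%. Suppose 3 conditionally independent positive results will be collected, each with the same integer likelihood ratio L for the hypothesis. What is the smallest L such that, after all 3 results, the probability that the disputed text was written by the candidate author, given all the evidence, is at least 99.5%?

16

Prior odds = 0.047/0.953 = 47/953.
Target odds = 0.995/0.005 = 199.
Need L³ ≥ 199 ÷ (47/953) = 189647/47.
15³ = 3375 < 189647/47 ≤ 4096 = 16³, so L = 16.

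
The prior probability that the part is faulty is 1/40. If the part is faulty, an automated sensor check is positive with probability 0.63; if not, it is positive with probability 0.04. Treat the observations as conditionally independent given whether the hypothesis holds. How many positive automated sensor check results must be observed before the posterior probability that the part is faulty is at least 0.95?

Prior odds: 0.025 ÷ 0.975 = 1/39.
Likelihood ratio of a positive = 0.63/0.04 = 15.75.
Target posterior odds = 0.95/0.05 = 19.
Require 15.75ⁿ ≥ 19 ÷ (1/39) = 741.
15.75² = 248.0625 falls short of 741 but 15.75³ = 3906.984375 reaches it, so n = 3.

3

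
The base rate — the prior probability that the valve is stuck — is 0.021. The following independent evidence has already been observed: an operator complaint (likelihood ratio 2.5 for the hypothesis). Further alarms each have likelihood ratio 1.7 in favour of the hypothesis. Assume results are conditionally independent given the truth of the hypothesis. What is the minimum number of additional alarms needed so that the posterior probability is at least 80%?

Prior odds = 0.021/0.979 = 21/979.
Bayes factor of the evidence already in hand = 2.5.
Odds after that evidence = (21/979) × 2.5 = 105/1958.
Target odds = 0.8/0.2 = 4.
Need 1.7ⁿ ≥ 4 ÷ (105/1958) = 7832/105.
1.7⁸ ≈69.7576 falls short of 7832/105 but 1.7⁹ ≈118.588 reaches it, so n = 9.

9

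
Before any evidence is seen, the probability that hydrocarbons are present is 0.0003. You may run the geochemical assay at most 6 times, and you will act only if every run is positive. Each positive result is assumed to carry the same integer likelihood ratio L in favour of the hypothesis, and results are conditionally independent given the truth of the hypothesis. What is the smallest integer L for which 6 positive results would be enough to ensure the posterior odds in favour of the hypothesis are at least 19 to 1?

7

Prior odds = 0.0003/0.9997 = 3/9997.
Target odds = 19.
Need L⁶ ≥ 19 ÷ (3/9997) = 189943/3.
6⁶ = 46656 < 189943/3 ≤ 117649 = 7⁶, so L = 7.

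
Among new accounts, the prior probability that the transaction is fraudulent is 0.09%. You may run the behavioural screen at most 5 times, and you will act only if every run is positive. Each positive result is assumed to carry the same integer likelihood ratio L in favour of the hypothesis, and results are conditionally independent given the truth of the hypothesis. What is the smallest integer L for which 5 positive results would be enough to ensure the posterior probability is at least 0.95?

Prior odds = 0.0009/0.9991 = 9/9991.
Target odds = 0.95/0.05 = 19.
Need L⁵ ≥ 19 ÷ (9/9991) = 189829/9.
7⁵ = 16807 < 189829/9 ≤ 32768 = 8⁵, so L = 8.

8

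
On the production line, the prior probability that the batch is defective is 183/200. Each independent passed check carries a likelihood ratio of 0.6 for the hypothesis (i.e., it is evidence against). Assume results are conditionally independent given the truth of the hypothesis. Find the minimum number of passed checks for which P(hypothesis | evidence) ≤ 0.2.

8

Prior odds = 0.915/0.085 = 183/17.
Likelihood ratio per passed check = 0.6.
Target odds: 0.2 ÷ 0.8 = 0.25.
Require 0.6ⁿ ≤ 0.25 ÷ (183/17) = 17/732.
0.6⁷ = 2187/78125 is still above 17/732 but 0.6⁸ = 6561/390625 is at or below it, so n = 8.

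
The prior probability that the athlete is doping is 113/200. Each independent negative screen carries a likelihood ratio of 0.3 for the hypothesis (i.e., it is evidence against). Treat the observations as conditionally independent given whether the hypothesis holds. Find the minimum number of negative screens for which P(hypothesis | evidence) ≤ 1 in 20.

Prior odds: 0.565 ÷ 0.435 = 113/87.
Likelihood ratio per negative screen = 0.3.
Target odds: 0.05 ÷ 0.95 = 1/19.
Need (113/87) × 0.3ⁿ ≤ 1/19, i.e. 0.3ⁿ ≤ 87/2147.
0.3² = 0.09 is still above 87/2147 but 0.3³ = 0.027 is at or below it, so n = 3.

3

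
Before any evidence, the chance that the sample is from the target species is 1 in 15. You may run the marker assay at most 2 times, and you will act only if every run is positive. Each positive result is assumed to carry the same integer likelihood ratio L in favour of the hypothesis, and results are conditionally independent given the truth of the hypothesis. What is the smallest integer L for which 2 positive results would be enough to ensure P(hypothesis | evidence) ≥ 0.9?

Prior odds = (1/15)/(14/15) = 1/14.
Target odds = 0.9/0.1 = 9.
Need L² ≥ 9 ÷ (1/14) = 126.
11² = 121 < 126 ≤ 144 = 12², so L = 12.

12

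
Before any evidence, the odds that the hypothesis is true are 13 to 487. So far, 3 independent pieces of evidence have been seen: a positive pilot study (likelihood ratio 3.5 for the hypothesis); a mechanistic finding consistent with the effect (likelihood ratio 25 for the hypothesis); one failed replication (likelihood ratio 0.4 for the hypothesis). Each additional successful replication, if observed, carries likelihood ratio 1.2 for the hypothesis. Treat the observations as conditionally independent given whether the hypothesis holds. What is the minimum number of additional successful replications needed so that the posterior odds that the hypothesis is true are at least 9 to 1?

Prior odds = 13/487.
Combined Bayes factor of the evidence already in hand = 3.5 × 25 × 0.4 = 35.
Odds after that evidence = (13/487) × 35 = 455/487.
Target odds = 9.
Need 1.2ⁿ ≥ 9 ÷ (455/487) = 4383/455.
1.2¹² ≈8.9161 falls short of 4383/455 but 1.2¹³ ≈10.6993 reaches it, so n = 13.

13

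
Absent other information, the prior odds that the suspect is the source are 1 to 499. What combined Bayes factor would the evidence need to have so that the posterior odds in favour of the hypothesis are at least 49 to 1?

24451

Prior odds = 1/499.
Target odds = 49.
Required Bayes factor = 49 ÷ (1/499) = 24451.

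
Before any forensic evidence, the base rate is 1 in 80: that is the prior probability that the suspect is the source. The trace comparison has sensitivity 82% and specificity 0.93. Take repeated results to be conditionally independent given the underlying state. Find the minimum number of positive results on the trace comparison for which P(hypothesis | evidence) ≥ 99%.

4

Prior odds: 0.0125 ÷ 0.9875 = 1/79.
False-positive rate = 1 − 0.93 = 0.07; likelihood ratio of a positive = 0.82/0.07 = 82/7.
Target odds: 0.99 ÷ 0.01 = 99.
Need (1/79) × (82/7)ⁿ ≥ 99, i.e. (82/7)ⁿ ≥ 7821.
(82/7)³ = 551368/343 falls short of 7821 but (82/7)⁴ = 45212176/2401 reaches it, so n = 4.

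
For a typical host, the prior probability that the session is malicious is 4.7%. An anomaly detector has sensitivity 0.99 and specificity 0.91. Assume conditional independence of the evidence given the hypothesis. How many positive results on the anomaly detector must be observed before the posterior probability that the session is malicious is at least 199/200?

4

Prior odds: 0.047 ÷ 0.953 = 47/953.
False-positive rate = 1 − 0.91 = 0.09; likelihood ratio of a positive = 0.99/0.09 = 11.
Target posterior odds = 0.995/0.005 = 199.
Need (47/953) × 11ⁿ ≥ 199, i.e. 11ⁿ ≥ 189647/47.
11³ = 1331 falls short of 189647/47 but 11⁴ = 14641 reaches it, so n = 4.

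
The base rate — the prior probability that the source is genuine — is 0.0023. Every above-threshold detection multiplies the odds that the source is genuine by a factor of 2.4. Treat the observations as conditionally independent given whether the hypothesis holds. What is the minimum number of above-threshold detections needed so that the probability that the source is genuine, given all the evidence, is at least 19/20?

Prior odds = 0.0023/0.9977 = 23/9977.
Likelihood ratio per above-threshold detection = 2.4.
Target posterior odds = 0.95/0.05 = 19.
Require 2.4ⁿ ≥ 19 ÷ (23/9977) = 189563/23.
2.4¹⁰ ≈6340.34 falls short of 189563/23 but 2.4¹¹ ≈15216.8 reaches it, so n = 11.

11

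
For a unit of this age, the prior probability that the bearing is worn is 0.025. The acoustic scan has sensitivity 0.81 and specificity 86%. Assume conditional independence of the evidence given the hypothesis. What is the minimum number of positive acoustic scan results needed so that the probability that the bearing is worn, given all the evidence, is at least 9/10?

Prior odds: 0.025 ÷ 0.975 = 1/39.
False-positive rate = 1 − 0.86 = 0.14; likelihood ratio of a positive = 0.81/0.14 = 81/14.
Target odds: 0.9 ÷ 0.1 = 9.
Require (81/14)ⁿ ≥ 9 ÷ (1/39) = 351.
(81/14)³ = 531441/2744 falls short of 351 but (81/14)⁴ = 43046721/38416 reaches it, so n = 4.

4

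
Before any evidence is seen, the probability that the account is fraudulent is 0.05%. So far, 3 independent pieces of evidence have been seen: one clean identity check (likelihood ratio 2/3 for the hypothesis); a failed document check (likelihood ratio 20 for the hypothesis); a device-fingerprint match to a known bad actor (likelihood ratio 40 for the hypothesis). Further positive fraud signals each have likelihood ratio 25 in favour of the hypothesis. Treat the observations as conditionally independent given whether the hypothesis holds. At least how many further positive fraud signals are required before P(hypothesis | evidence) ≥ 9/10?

2

Prior odds = 0.0005/0.9995 = 1/1999.
Combined Bayes factor of the evidence already in hand = (2/3) × 20 × 40 = 1600/3.
Odds after that evidence = (1/1999) × 1600/3 = 1600/5997.
Target odds = 0.9/0.1 = 9.
Need 25ⁿ ≥ 9 ÷ (1600/5997) = 33.733125.
25¹ = 25 falls short of 33.733125 but 25² = 625 reaches it, so n = 2.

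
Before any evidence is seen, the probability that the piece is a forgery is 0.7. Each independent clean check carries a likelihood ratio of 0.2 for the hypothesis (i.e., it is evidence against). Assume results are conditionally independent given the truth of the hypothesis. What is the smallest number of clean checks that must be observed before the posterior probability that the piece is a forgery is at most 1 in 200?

Prior odds = 0.7/0.3 = 7/3.
Likelihood ratio per clean check = 0.2.
Target odds: 0.005 ÷ 0.995 = 1/199.
Need (7/3) × 0.2ⁿ ≤ 1/199, i.e. 0.2ⁿ ≤ 3/1393.
0.2³ = 0.008 is still above 3/1393 but 0.2⁴ = 0.0016 is at or below it, so n = 4.

4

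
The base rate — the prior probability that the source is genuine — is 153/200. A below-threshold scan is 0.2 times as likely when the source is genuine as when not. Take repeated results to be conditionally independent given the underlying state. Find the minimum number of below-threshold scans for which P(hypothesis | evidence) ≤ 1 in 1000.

6

Prior odds: 0.765 ÷ 0.235 = 153/47.
Likelihood ratio per below-threshold scan = 0.2.
Target posterior odds = 0.001/0.999 = 1/999.
Require 0.2ⁿ ≤ 1/999 ÷ (153/47) = 47/152847.
0.2⁵ = 0.00032 is still above 47/152847 but 0.2⁶ = 1/15625 is at or below it, so n = 6.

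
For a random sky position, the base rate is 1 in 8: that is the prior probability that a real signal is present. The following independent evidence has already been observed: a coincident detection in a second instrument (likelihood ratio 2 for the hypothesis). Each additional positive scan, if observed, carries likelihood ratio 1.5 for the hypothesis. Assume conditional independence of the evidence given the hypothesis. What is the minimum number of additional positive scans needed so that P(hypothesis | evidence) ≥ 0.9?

Prior odds = 0.125/0.875 = 1/7.
Bayes factor of the evidence already in hand = 2.
Odds after that evidence = (1/7) × 2 = 2/7.
Target odds = 0.9/0.1 = 9.
Need 1.5ⁿ ≥ 9 ÷ (2/7) = 31.5.
1.5⁸ = 25.62890625 falls short of 31.5 but 1.5⁹ = 19683/512 reaches it, so n = 9.

9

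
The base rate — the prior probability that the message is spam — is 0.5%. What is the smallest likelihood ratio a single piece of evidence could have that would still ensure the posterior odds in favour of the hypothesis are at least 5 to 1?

995

Prior odds = 0.005/0.995 = 1/199.
Target odds = 5.
Required Bayes factor = 5 ÷ (1/199) = 995.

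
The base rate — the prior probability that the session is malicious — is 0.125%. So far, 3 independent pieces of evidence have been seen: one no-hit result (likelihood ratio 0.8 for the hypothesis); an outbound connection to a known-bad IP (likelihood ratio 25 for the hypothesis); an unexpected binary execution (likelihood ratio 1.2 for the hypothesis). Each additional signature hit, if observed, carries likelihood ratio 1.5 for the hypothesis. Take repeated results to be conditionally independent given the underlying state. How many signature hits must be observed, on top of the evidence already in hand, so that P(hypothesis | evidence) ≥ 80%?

13

Prior odds = 0.00125/0.99875 = 1/799.
Combined Bayes factor of the evidence already in hand = 0.8 × 25 × 1.2 = 24.
Odds after that evidence = (1/799) × 24 = 24/799.
Target odds = 0.8/0.2 = 4.
Need 1.5ⁿ ≥ 4 ÷ (24/799) = 799/6.
1.5¹² = 531441/4096 falls short of 799/6 but 1.5¹³ = 1594323/8192 reaches it, so n = 13.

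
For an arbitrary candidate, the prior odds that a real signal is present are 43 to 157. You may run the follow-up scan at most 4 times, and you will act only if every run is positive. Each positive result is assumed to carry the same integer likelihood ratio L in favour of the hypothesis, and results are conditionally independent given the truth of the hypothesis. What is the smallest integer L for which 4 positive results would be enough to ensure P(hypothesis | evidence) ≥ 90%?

Prior odds = 43/157.
Target odds = 0.9/0.1 = 9.
Need L⁴ ≥ 9 ÷ (43/157) = 1413/43.
2⁴ = 16 < 1413/43 ≤ 81 = 3⁴, so L = 3.

3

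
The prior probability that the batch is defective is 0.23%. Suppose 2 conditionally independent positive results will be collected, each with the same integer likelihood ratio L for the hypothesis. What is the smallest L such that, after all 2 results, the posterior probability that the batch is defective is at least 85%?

Prior odds = 0.0023/0.9977 = 23/9977.
Target odds = 0.85/0.15 = 17/3.
Need L² ≥ 17/3 ÷ (23/9977) = 169609/69.
49² = 2401 < 169609/69 ≤ 2500 = 50², so L = 50.

50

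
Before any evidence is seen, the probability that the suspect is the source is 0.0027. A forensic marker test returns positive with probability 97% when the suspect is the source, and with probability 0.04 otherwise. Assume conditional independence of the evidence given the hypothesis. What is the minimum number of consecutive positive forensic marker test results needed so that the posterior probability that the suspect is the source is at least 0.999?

5

Prior odds: 0.0027 ÷ 0.9973 = 27/9973.
Likelihood ratio of a positive result = 0.97/0.04 = 24.25.
Target odds: 0.999 ÷ 0.001 = 999.
Need (27/9973) × 24.25ⁿ ≥ 999, i.e. 24.25ⁿ ≥ 369001.
24.25⁴ = 88529281/256 falls short of 369001 but 24.25⁵ ≈8.38607e+06 reaches it, so n = 5.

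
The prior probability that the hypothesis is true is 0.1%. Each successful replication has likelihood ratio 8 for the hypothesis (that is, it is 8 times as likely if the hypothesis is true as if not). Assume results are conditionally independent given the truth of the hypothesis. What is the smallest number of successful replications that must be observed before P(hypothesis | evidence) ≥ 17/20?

Prior odds = 0.001/0.999 = 1/999.
Likelihood ratio per successful replication = 8.
Target odds: 0.85 ÷ 0.15 = 17/3.
Require 8ⁿ ≥ 17/3 ÷ (1/999) = 5661.
8⁴ = 4096 falls short of 5661 but 8⁵ = 32768 reaches it, so n = 5.

5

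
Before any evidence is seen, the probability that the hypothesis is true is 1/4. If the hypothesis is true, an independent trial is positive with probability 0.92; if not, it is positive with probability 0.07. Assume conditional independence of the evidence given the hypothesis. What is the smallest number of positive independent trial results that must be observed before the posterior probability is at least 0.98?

Prior odds: 0.25 ÷ 0.75 = 1/3.
Likelihood ratio of a positive = 0.92/0.07 = 92/7.
Target posterior odds = 0.98/0.02 = 49.
Need (1/3) × (92/7)ⁿ ≥ 49, i.e. (92/7)ⁿ ≥ 147.
(92/7)¹ = 92/7 falls short of 147 but (92/7)² = 8464/49 reaches it, so n = 2.

2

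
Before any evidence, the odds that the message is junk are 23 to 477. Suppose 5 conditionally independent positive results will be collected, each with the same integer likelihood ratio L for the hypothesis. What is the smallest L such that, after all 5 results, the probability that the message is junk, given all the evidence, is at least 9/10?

Prior odds = 23/477.
Target odds = 0.9/0.1 = 9.
Need L⁵ ≥ 9 ÷ (23/477) = 4293/23.
2⁵ = 32 < 4293/23 ≤ 243 = 3⁵, so L = 3.

3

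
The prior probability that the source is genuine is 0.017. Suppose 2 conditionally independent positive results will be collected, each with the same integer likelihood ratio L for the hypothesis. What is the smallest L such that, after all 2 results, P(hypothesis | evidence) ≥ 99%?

76

Prior odds = 0.017/0.983 = 17/983.
Target odds = 0.99/0.01 = 99.
Need L² ≥ 99 ÷ (17/983) = 97317/17.
75² = 5625 < 97317/17 ≤ 5776 = 76², so L = 76.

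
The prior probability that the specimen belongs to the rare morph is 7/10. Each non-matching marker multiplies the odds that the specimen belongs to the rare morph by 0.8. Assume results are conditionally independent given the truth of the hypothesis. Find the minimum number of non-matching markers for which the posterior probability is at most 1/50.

Prior odds: 0.7 ÷ 0.3 = 7/3.
Likelihood ratio per non-matching marker = 0.8.
Target posterior odds = 0.02/0.98 = 1/49.
Require 0.8ⁿ ≤ 1/49 ÷ (7/3) = 3/343.
0.8²¹ ≈0.00922337 is still above 3/343 but 0.8²² ≈0.0073787 is at or below it, so n = 22.

22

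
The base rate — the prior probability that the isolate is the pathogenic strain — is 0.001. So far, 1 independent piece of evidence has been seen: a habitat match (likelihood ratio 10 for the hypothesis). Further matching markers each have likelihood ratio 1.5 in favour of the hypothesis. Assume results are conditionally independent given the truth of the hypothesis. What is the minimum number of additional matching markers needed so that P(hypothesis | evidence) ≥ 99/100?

23

Prior odds = 0.001/0.999 = 1/999.
Bayes factor of the evidence already in hand = 10.
Odds after that evidence = (1/999) × 10 = 10/999.
Target odds = 0.99/0.01 = 99.
Need 1.5ⁿ ≥ 99 ÷ (10/999) = 9890.1.
1.5²² ≈7481.83 falls short of 9890.1 but 1.5²³ ≈11222.7 reaches it, so n = 23.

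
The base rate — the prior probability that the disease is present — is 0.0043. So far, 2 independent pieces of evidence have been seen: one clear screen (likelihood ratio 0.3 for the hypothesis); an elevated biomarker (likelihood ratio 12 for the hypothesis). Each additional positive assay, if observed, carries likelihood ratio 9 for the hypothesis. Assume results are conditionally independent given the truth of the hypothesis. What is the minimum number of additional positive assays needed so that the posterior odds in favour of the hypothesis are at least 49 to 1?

Prior odds = 0.0043/0.9957 = 43/9957.
Combined Bayes factor of the evidence already in hand = 0.3 × 12 = 3.6.
Odds after that evidence = (43/9957) × 3.6 = 258/16595.
Target odds = 49.
Need 9ⁿ ≥ 49 ÷ (258/16595) = 813155/258.
9³ = 729 falls short of 813155/258 but 9⁴ = 6561 reaches it, so n = 4.

4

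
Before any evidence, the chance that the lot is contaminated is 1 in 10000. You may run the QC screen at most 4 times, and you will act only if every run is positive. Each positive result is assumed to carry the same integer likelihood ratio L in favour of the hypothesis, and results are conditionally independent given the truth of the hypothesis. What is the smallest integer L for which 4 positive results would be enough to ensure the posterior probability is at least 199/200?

38

Prior odds = 0.0001/0.9999 = 1/9999.
Target odds = 0.995/0.005 = 199.
Need L⁴ ≥ 199 ÷ (1/9999) = 1989801.
37⁴ = 1874161 < 1989801 ≤ 2085136 = 38⁴, so L = 38.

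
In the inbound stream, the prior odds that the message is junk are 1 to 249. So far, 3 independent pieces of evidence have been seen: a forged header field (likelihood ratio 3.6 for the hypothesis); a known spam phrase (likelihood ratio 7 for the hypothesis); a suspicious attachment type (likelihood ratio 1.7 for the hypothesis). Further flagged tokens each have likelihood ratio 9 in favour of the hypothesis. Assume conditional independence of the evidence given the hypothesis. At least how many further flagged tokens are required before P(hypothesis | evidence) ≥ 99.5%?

4

Prior odds = 1/249.
Combined Bayes factor of the evidence already in hand = 3.6 × 7 × 1.7 = 42.84.
Odds after that evidence = (1/249) × 42.84 = 357/2075.
Target odds = 0.995/0.005 = 199.
Need 9ⁿ ≥ 199 ÷ (357/2075) = 412925/357.
9³ = 729 falls short of 412925/357 but 9⁴ = 6561 reaches it, so n = 4.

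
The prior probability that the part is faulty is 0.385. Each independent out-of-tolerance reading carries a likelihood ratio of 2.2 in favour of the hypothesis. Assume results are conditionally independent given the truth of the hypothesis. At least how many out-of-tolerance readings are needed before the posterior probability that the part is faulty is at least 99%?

7

Prior odds = 0.385/0.615 = 77/123.
Likelihood ratio per out-of-tolerance reading = 2.2.
Target posterior odds = 0.99/0.01 = 99.
Need (77/123) × 2.2ⁿ ≥ 99, i.e. 2.2ⁿ ≥ 1107/7.
2.2⁶ = 1771561/15625 falls short of 1107/7 but 2.2⁷ = 19487171/78125 reaches it, so n = 7.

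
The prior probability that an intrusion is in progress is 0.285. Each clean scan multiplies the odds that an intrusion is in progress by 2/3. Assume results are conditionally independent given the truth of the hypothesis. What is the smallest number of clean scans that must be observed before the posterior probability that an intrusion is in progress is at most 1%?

10

Prior odds: 0.285 ÷ 0.715 = 57/143.
Likelihood ratio per clean scan = 2/3.
Target posterior odds = 0.01/0.99 = 1/99.
Require (2/3)ⁿ ≤ 1/99 ÷ (57/143) = 13/513.
(2/3)⁹ = 512/19683 is still above 13/513 but (2/3)¹⁰ = 1024/59049 is at or below it, so n = 10.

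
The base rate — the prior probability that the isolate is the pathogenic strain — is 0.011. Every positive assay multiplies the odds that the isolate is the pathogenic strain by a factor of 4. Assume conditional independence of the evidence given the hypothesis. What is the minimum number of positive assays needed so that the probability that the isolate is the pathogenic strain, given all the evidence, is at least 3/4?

5

Prior odds: 0.011 ÷ 0.989 = 11/989.
Likelihood ratio per positive assay = 4.
Target odds: 0.75 ÷ 0.25 = 3.
Require 4ⁿ ≥ 3 ÷ (11/989) = 2967/11.
4⁴ = 256 falls short of 2967/11 but 4⁵ = 1024 reaches it, so n = 5.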